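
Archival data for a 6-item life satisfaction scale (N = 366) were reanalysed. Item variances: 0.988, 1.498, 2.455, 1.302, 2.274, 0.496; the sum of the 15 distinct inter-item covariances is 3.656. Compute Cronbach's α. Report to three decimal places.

Σσ²ᵢ = 0.988 + 1.498 + 2.455 + 1.302 + 2.274 + 0.496 = 9.013
Sum of distinct covariances = 3.656
σ²_T = Σσ²ᵢ + 2·Σcov = 9.013 + 2 × 3.656 = 16.325
α = (6/5)·(1 − 9.013/16.325) = 0.537

Cronbach's α = 0.537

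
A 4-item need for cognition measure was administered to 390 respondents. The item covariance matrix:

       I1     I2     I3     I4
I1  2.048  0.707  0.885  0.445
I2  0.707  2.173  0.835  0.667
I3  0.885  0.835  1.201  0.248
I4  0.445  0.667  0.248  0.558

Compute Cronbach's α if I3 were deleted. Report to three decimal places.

Remaining items: I1, I2, I4 (k = 3).
sum of item variances = 2.048 + 2.173 + 0.558 = 4.779
σ²_total = 4.779 + 2 × 1.819 = 8.417
α (item deleted) = (3/2)·(1 − 4.779/8.417) = 0.648

Cronbach's α = 0.648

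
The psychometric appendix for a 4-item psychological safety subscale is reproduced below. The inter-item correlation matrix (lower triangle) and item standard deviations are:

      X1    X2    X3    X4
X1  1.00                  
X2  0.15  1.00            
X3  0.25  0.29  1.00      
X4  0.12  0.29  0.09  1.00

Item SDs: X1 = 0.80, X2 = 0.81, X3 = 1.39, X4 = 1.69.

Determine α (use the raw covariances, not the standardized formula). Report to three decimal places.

α = 0.435

Σσ²ᵢ = 0.80² + 0.81² + 1.39² + 1.69² = 6.0843
Covariances σ_ij = r_ij · s_i · s_j:
  σ(X1,X2) = 0.15 × 0.80 × 0.81 = 0.0972
  σ(X1,X3) = 0.25 × 0.80 × 1.39 = 0.2780
  σ(X1,X4) = 0.12 × 0.80 × 1.69 = 0.1622
  σ(X2,X3) = 0.29 × 0.81 × 1.39 = 0.3265
  σ(X2,X4) = 0.29 × 0.81 × 1.69 = 0.3970
  σ(X3,X4) = 0.09 × 1.39 × 1.69 = 0.2114
σ²_T = Σσ²ᵢ + 2·Σσ_ij = 6.0843 + 2 × 1.4723 = 9.0289
α = (4/3)·(1 − 6.0843/9.0289) = 0.435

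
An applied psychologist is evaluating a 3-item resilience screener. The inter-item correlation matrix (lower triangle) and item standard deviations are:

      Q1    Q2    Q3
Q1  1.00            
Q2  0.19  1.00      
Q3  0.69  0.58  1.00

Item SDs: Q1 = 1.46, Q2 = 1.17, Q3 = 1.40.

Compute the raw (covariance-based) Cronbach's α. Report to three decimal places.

Σσ²ᵢ = 1.46² + 1.17² + 1.40² = 5.4605
Covariances σ_ij = r_ij · s_i · s_j:
  σ(Q1,Q2) = 0.19 × 1.46 × 1.17 = 0.3246
  σ(Q1,Q3) = 0.69 × 1.46 × 1.40 = 1.4104
  σ(Q2,Q3) = 0.58 × 1.17 × 1.40 = 0.9500
σ²_T = Σσ²ᵢ + 2·Σσ_ij = 5.4605 + 2 × 2.6850 = 10.8305
α = (3/2)·(1 − 5.4605/10.8305) = 0.744

Cronbach's α = 0.744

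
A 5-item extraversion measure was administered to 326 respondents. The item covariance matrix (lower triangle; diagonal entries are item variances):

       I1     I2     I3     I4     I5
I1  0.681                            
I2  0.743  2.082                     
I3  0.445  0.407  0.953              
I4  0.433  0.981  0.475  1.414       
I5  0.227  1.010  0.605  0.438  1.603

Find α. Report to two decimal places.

sum of item variances = 0.681 + 2.082 + 0.953 + 1.414 + 1.603 = 6.733
Sum of the distinct covariances = 5.764
σ²_total = 6.733 + 2 × 5.764 = 18.261
α = (k/(k−1))·(1 − sum of item variances/σ²_total) = (5/4)·(1 − 6.733/18.261) = 0.79

α = 0.79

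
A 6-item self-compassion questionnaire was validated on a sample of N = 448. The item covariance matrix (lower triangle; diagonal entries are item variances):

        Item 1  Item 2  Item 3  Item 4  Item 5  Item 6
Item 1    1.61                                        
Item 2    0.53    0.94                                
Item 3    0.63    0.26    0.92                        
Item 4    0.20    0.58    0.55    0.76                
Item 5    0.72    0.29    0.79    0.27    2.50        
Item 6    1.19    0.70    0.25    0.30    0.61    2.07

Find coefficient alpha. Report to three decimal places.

ΣVar(i) = 1.61 + 0.94 + 0.92 + 0.76 + 2.50 + 2.07 = 8.80
Sum of off-diagonal covariances = 7.87
Var(T) = 8.80 + 2 × 7.87 = 24.54
α = (k/(k−1))·(1 − ΣVar(i)/Var(T)) = (6/5)·(1 − 8.80/24.54) = 0.770

α = 0.770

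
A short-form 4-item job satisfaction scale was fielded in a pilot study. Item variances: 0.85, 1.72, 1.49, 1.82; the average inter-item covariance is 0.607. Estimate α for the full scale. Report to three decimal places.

α = 0.738

Σσ²ᵢ = 0.85 + 1.72 + 1.49 + 1.82 = 5.88
Sum of the 6 distinct covariances = 6 × 0.607 = 3.642
σ²_total = Σσ²ᵢ + 2·Σcov = 5.88 + 2 × 3.642 = 13.164
α = (4/3)·(1 − 5.88/13.164) = 0.738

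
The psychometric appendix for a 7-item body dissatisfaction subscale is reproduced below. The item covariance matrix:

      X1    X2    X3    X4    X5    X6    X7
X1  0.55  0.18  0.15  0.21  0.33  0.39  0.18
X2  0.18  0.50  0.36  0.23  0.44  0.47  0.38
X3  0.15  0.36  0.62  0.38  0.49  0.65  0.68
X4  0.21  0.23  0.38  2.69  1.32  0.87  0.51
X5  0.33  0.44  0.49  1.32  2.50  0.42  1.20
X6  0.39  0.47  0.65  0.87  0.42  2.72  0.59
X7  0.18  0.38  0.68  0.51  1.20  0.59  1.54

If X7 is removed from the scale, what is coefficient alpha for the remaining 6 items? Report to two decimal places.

Remaining items: X1, X2, X3, X4, X5, X6 (k = 6).
Σσᵢ² = 0.55 + 0.50 + 0.62 + 2.69 + 2.50 + 2.72 = 9.58
σ²_T = 9.58 + 2 × 6.89 = 23.36
α (item deleted) = (6/5)·(1 − 9.58/23.36) = 0.71

α = 0.71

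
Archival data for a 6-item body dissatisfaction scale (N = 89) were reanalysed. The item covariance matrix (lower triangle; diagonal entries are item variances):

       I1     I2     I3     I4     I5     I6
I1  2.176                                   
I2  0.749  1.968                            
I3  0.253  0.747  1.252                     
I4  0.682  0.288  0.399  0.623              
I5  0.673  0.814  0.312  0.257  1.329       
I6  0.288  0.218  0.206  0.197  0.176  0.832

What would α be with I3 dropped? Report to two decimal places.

α = 0.70

Remaining items: I1, I2, I4, I5, I6 (k = 5).
sum of item variances = 2.176 + 1.968 + 0.623 + 1.329 + 0.832 = 6.928
total variance = 6.928 + 2 × 4.342 = 15.612
α (item deleted) = (5/4)·(1 − 6.928/15.612) = 0.70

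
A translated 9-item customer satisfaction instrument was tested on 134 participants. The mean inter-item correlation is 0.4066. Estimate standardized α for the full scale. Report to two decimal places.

α = 0.86

Standardized α = k·r̄ / (1 + (k−1)·r̄) = 9 × 0.4066 / (1 + 8 × 0.4066)
  = 3.6594 / 4.2528 = 0.86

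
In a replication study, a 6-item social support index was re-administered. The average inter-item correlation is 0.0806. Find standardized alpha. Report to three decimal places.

Standardized α = k·r̄ / (1 + (k−1)·r̄) = 6 × 0.0806 / (1 + 5 × 0.0806)
  = 0.4836 / 1.4030 = 0.345

standardized alpha = 0.345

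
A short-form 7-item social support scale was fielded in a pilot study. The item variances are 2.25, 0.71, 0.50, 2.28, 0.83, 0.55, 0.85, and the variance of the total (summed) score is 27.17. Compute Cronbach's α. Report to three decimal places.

Σσᵢ² = 2.25 + 0.71 + 0.50 + 2.28 + 0.83 + 0.55 + 0.85 = 7.97
α = (k/(k−1))·(1 − Σσᵢ²/total variance) = (7/6)·(1 − 7.97/27.17) = 0.824

Cronbach's α = 0.824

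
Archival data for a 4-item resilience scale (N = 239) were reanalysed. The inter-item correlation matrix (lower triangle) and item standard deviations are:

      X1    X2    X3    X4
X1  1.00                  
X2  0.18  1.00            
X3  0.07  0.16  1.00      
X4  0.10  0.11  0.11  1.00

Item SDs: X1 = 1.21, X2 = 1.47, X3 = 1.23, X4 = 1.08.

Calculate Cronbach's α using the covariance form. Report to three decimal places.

Cronbach's α = 0.360

Σσ²ᵢ = 1.21² + 1.47² + 1.23² + 1.08² = 6.3043
Covariances σ_ij = r_ij · s_i · s_j:
  σ(X1,X2) = 0.18 × 1.21 × 1.47 = 0.3202
  σ(X1,X3) = 0.07 × 1.21 × 1.23 = 0.1042
  σ(X1,X4) = 0.10 × 1.21 × 1.08 = 0.1307
  σ(X2,X3) = 0.16 × 1.47 × 1.23 = 0.2893
  σ(X2,X4) = 0.11 × 1.47 × 1.08 = 0.1746
  σ(X3,X4) = 0.11 × 1.23 × 1.08 = 0.1461
σ²_T = Σσ²ᵢ + 2·Σσ_ij = 6.3043 + 2 × 1.1651 = 8.6345
α = (4/3)·(1 − 6.3043/8.6345) = 0.360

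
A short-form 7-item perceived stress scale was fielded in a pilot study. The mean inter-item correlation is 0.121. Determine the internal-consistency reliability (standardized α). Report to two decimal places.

standardized α = 0.49

Standardized α = k·r̄ / (1 + (k−1)·r̄) = 7 × 0.121 / (1 + 6 × 0.121)
  = 0.8470 / 1.7260 = 0.49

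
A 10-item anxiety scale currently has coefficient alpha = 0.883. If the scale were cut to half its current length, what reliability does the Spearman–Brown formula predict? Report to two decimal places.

predicted reliability = 0.79

Length factor m = 1/2
α' = m·α / (1 − (1−m)·α)
   = 1/2 × 0.883 / (1 − (1 − 1/2) × 0.883)
   = 0.4415 / 0.5585 = 0.79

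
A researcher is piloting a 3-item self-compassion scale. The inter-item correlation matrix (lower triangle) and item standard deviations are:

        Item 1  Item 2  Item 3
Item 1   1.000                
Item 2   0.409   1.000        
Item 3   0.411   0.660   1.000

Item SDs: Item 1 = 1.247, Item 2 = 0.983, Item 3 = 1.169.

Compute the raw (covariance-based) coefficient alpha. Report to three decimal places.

Σσ²ᵢ = 1.247² + 0.983² + 1.169² = 3.8879
Covariances σ_ij = r_ij · s_i · s_j:
  σ(Item 1,Item 2) = 0.409 × 1.247 × 0.983 = 0.5014
  σ(Item 1,Item 3) = 0.411 × 1.247 × 1.169 = 0.5991
  σ(Item 2,Item 3) = 0.660 × 0.983 × 1.169 = 0.7584
σ²_T = Σσ²ᵢ + 2·Σσ_ij = 3.8879 + 2 × 1.8589 = 7.6057
α = (3/2)·(1 − 3.8879/7.6057) = 0.733

α = 0.733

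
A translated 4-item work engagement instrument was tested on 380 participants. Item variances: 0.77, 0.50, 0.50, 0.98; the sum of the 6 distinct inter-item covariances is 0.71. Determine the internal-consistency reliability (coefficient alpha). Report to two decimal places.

coefficient alpha = 0.45

Σσ²ᵢ = 0.77 + 0.50 + 0.50 + 0.98 = 2.75
Sum of distinct covariances = 0.71
Var(T) = Σσ²ᵢ + 2·Σcov = 2.75 + 2 × 0.71 = 4.17
α = (4/3)·(1 − 2.75/4.17) = 0.45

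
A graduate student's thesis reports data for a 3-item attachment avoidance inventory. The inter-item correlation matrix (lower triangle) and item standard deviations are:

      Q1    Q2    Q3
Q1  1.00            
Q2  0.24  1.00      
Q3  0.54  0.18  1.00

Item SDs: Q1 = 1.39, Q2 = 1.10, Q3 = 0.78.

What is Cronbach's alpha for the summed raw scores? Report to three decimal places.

Σσ²ᵢ = 1.39² + 1.10² + 0.78² = 3.7505
Covariances σ_ij = r_ij · s_i · s_j:
  σ(Q1,Q2) = 0.24 × 1.39 × 1.10 = 0.3670
  σ(Q1,Q3) = 0.54 × 1.39 × 0.78 = 0.5855
  σ(Q2,Q3) = 0.18 × 1.10 × 0.78 = 0.1544
σ²_T = Σσ²ᵢ + 2·Σσ_ij = 3.7505 + 2 × 1.1069 = 5.9643
α = (3/2)·(1 − 3.7505/5.9643) = 0.557

Cronbach's alpha = 0.557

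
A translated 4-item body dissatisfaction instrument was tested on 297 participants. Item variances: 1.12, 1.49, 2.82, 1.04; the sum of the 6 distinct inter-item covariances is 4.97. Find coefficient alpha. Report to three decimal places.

coefficient alpha = 0.808

Σσᵢ² = 1.12 + 1.49 + 2.82 + 1.04 = 6.47
Sum of distinct covariances = 4.97
Var(T) = Σσᵢ² + 2·Σcov = 6.47 + 2 × 4.97 = 16.41
α = (4/3)·(1 − 6.47/16.41) = 0.808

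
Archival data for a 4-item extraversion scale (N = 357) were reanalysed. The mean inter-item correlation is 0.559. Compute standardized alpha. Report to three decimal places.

Standardized α = k·r̄ / (1 + (k−1)·r̄) = 4 × 0.559 / (1 + 3 × 0.559)
  = 2.2360 / 2.6770 = 0.835

standardized alpha = 0.835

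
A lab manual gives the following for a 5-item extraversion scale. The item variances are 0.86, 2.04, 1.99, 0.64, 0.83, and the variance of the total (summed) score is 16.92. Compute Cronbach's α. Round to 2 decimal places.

Σσ²ᵢ = 0.86 + 2.04 + 1.99 + 0.64 + 0.83 = 6.36
α = (k/(k−1))·(1 − Σσ²ᵢ/σ²_T) = (5/4)·(1 − 6.36/16.92) = 0.78

Cronbach's α = 0.78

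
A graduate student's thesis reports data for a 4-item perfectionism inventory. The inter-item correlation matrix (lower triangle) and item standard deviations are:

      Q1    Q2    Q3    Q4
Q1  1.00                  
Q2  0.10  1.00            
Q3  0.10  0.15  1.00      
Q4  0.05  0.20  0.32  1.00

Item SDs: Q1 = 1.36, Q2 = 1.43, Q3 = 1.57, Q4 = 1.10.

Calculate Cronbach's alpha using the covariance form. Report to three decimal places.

Cronbach's alpha = 0.411

Σσ²ᵢ = 1.36² + 1.43² + 1.57² + 1.10² = 7.5694
Covariances σ_ij = r_ij · s_i · s_j:
  σ(Q1,Q2) = 0.10 × 1.36 × 1.43 = 0.1945
  σ(Q1,Q3) = 0.10 × 1.36 × 1.57 = 0.2135
  σ(Q1,Q4) = 0.05 × 1.36 × 1.10 = 0.0748
  σ(Q2,Q3) = 0.15 × 1.43 × 1.57 = 0.3368
  σ(Q2,Q4) = 0.20 × 1.43 × 1.10 = 0.3146
  σ(Q3,Q4) = 0.32 × 1.57 × 1.10 = 0.5526
σ²_T = Σσ²ᵢ + 2·Σσ_ij = 7.5694 + 2 × 1.6868 = 10.9430
α = (4/3)·(1 − 7.5694/10.9430) = 0.411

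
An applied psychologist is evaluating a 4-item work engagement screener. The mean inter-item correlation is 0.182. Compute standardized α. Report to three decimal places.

Standardized α = k·r̄ / (1 + (k−1)·r̄) = 4 × 0.182 / (1 + 3 × 0.182)
  = 0.7280 / 1.5460 = 0.471

standardized α = 0.471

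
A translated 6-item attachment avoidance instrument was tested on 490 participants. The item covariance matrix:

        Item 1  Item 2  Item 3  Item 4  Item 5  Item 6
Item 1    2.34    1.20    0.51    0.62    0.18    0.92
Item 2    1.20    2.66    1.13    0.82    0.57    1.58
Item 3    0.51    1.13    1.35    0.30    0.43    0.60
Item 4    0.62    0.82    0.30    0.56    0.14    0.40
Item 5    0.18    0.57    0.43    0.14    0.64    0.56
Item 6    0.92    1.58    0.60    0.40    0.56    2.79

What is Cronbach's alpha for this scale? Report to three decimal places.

sum of item variances = 2.34 + 2.66 + 1.35 + 0.56 + 0.64 + 2.79 = 10.34
Sum of off-diagonal covariances = 9.96
total variance = 10.34 + 2 × 9.96 = 30.26
α = (k/(k−1))·(1 − sum of item variances/total variance) = (6/5)·(1 − 10.34/30.26) = 0.790

Cronbach's alpha = 0.790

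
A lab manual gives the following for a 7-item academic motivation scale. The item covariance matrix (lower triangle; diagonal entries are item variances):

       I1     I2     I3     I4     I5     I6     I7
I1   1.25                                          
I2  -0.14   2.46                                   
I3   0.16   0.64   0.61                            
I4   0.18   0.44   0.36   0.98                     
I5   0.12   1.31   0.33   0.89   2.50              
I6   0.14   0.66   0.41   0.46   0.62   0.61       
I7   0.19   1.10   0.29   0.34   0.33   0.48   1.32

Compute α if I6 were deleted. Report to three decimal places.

α = 0.707

Remaining items: I1, I2, I3, I4, I5, I7 (k = 6).
Σσᵢ² = 1.25 + 2.46 + 0.61 + 0.98 + 2.50 + 1.32 = 9.12
total variance = 9.12 + 2 × 6.54 = 22.20
α (item deleted) = (6/5)·(1 − 9.12/22.20) = 0.707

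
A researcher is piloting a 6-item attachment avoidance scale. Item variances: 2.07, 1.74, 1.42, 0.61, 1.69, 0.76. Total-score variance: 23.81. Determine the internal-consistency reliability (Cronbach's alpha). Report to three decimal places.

Cronbach's alpha = 0.782

ΣVar(i) = 2.07 + 1.74 + 1.42 + 0.61 + 1.69 + 0.76 = 8.29
α = (k/(k−1))·(1 − ΣVar(i)/σ²_total) = (6/5)·(1 − 8.29/23.81) = 0.782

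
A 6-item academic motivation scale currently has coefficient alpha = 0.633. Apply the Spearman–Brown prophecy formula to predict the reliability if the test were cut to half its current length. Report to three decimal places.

Length factor m = 1/2
α' = m·α / (1 − (1−m)·α)
   = 1/2 × 0.633 / (1 − (1 − 1/2) × 0.633)
   = 0.3165 / 0.6835 = 0.463

predicted reliability = 0.463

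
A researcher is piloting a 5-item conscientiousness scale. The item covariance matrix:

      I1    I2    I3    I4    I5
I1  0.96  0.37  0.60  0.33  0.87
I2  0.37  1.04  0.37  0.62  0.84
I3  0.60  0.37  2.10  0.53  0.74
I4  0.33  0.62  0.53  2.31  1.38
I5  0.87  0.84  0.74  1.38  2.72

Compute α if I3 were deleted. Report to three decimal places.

Remaining items: I1, I2, I4, I5 (k = 4).
sum of item variances = 0.96 + 1.04 + 2.31 + 2.72 = 7.03
total variance = 7.03 + 2 × 4.41 = 15.85
α (item deleted) = (4/3)·(1 − 7.03/15.85) = 0.742

α = 0.742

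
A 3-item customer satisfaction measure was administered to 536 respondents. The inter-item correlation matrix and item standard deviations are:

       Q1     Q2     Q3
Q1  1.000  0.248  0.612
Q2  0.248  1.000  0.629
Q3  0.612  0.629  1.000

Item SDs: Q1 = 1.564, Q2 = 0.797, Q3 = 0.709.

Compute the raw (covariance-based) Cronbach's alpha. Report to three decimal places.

α = 0.643

Σσ²ᵢ = 1.564² + 0.797² + 0.709² = 3.5840
Covariances σ_ij = r_ij · s_i · s_j:
  σ(Q1,Q2) = 0.248 × 1.564 × 0.797 = 0.3091
  σ(Q1,Q3) = 0.612 × 1.564 × 0.709 = 0.6786
  σ(Q2,Q3) = 0.629 × 0.797 × 0.709 = 0.3554
σ²_T = Σσ²ᵢ + 2·Σσ_ij = 3.5840 + 2 × 1.3431 = 6.2702
α = (3/2)·(1 − 3.5840/6.2702) = 0.643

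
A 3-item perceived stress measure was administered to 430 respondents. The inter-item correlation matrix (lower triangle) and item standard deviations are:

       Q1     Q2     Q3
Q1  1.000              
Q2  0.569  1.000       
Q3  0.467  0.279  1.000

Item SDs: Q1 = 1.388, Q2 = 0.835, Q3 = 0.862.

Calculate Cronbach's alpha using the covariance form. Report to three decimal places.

Σσ²ᵢ = 1.388² + 0.835² + 0.862² = 3.3668
Covariances σ_ij = r_ij · s_i · s_j:
  σ(Q1,Q2) = 0.569 × 1.388 × 0.835 = 0.6595
  σ(Q1,Q3) = 0.467 × 1.388 × 0.862 = 0.5587
  σ(Q2,Q3) = 0.279 × 0.835 × 0.862 = 0.2008
σ²_T = Σσ²ᵢ + 2·Σσ_ij = 3.3668 + 2 × 1.4190 = 6.2048
α = (3/2)·(1 − 3.3668/6.2048) = 0.686

Cronbach's alpha = 0.686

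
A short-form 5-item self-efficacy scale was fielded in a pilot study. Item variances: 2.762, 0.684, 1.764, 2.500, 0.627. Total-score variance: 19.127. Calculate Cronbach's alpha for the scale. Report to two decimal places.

α = 0.71

ΣVar(i) = 2.762 + 0.684 + 1.764 + 2.500 + 0.627 = 8.337
α = (k/(k−1))·(1 − ΣVar(i)/σ²_total) = (5/4)·(1 − 8.337/19.127) = 0.71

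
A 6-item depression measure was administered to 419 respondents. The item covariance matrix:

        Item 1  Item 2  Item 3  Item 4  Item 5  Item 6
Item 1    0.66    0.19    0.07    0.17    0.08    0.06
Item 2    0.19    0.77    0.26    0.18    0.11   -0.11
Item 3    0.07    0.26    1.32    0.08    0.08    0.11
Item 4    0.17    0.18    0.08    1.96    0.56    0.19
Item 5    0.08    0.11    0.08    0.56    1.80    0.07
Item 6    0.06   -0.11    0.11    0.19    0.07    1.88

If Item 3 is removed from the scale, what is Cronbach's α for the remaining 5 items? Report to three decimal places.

Cronbach's α = 0.372

Remaining items: Item 1, Item 2, Item 4, Item 5, Item 6 (k = 5).
Σσᵢ² = 0.66 + 0.77 + 1.96 + 1.80 + 1.88 = 7.07
σ²_total = 7.07 + 2 × 1.50 = 10.07
α (item deleted) = (5/4)·(1 − 7.07/10.07) = 0.372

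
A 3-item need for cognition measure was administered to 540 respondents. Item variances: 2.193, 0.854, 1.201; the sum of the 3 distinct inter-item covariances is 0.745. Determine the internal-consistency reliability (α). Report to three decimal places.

Σσ²ᵢ = 2.193 + 0.854 + 1.201 = 4.248
Sum of distinct covariances = 0.745
σ²_total = Σσ²ᵢ + 2·Σcov = 4.248 + 2 × 0.745 = 5.738
α = (3/2)·(1 − 4.248/5.738) = 0.390

α = 0.390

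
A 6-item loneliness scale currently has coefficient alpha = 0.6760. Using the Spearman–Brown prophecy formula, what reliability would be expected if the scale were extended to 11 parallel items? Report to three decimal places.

Length factor m = 11/6 = 1.8333
α' = m·α / (1 + (m−1)·α)
   = 11/6 × 0.6760 / (1 + (11/6 − 1) × 0.6760)
   = 1.2393 / 1.5633 = 0.793

predicted reliability = 0.793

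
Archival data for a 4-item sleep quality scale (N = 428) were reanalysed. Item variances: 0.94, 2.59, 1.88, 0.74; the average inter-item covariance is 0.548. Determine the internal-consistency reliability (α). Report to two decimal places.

sum of item variances = 0.94 + 2.59 + 1.88 + 0.74 = 6.15
Sum of the 6 distinct covariances = 6 × 0.548 = 3.288
σ²_T = sum of item variances + 2·Σcov = 6.15 + 2 × 3.288 = 12.726
α = (4/3)·(1 − 6.15/12.726) = 0.69

α = 0.69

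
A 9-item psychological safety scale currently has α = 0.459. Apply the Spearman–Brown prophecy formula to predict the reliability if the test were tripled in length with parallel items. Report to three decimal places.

predicted reliability = 0.718

Length factor m = 3
α' = m·α / (1 + (m−1)·α)
   = 3 × 0.459 / (1 + (3 − 1) × 0.459)
   = 1.3770 / 1.9180 = 0.718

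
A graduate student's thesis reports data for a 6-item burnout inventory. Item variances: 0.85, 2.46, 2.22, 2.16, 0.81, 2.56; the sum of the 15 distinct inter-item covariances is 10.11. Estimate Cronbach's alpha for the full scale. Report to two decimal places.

Σσᵢ² = 0.85 + 2.46 + 2.22 + 2.16 + 0.81 + 2.56 = 11.06
Sum of distinct covariances = 10.11
total variance = Σσᵢ² + 2·Σcov = 11.06 + 2 × 10.11 = 31.28
α = (6/5)·(1 − 11.06/31.28) = 0.78

α = 0.78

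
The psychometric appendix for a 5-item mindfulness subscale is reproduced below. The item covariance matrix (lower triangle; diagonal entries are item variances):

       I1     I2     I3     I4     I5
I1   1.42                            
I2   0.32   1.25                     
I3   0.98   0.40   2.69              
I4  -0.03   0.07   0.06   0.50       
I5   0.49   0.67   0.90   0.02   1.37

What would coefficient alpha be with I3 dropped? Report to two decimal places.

α = 0.54

Remaining items: I1, I2, I4, I5 (k = 4).
sum of item variances = 1.42 + 1.25 + 0.50 + 1.37 = 4.54
total variance = 4.54 + 2 × 1.54 = 7.62
α (item deleted) = (4/3)·(1 − 4.54/7.62) = 0.54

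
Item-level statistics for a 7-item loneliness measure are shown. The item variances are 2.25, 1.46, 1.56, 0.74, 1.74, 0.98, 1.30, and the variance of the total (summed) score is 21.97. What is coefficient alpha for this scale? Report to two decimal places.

α = 0.63

Σσ²ᵢ = 2.25 + 1.46 + 1.56 + 0.74 + 1.74 + 0.98 + 1.30 = 10.03
α = (k/(k−1))·(1 − Σσ²ᵢ/Var(T)) = (7/6)·(1 − 10.03/21.97) = 0.63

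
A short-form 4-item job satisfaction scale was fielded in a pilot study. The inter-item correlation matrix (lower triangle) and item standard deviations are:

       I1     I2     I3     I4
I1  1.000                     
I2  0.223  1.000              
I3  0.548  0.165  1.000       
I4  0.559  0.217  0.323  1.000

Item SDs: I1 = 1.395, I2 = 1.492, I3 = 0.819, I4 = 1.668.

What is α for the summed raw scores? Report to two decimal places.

Σσ²ᵢ = 1.395² + 1.492² + 0.819² + 1.668² = 7.6251
Covariances σ_ij = r_ij · s_i · s_j:
  σ(I1,I2) = 0.223 × 1.395 × 1.492 = 0.4641
  σ(I1,I3) = 0.548 × 1.395 × 0.819 = 0.6261
  σ(I1,I4) = 0.559 × 1.395 × 1.668 = 1.3007
  σ(I2,I3) = 0.165 × 1.492 × 0.819 = 0.2016
  σ(I2,I4) = 0.217 × 1.492 × 1.668 = 0.5400
  σ(I3,I4) = 0.323 × 0.819 × 1.668 = 0.4412
σ²_T = Σσ²ᵢ + 2·Σσ_ij = 7.6251 + 2 × 3.5737 = 14.7725
α = (4/3)·(1 − 7.6251/14.7725) = 0.65

α = 0.65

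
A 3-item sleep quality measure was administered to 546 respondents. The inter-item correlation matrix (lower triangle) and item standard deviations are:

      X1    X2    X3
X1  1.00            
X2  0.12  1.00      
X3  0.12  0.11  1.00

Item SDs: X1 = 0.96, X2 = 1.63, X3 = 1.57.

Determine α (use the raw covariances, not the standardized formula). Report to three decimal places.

α = 0.266

Σσ²ᵢ = 0.96² + 1.63² + 1.57² = 6.0434
Covariances σ_ij = r_ij · s_i · s_j:
  σ(X1,X2) = 0.12 × 0.96 × 1.63 = 0.1878
  σ(X1,X3) = 0.12 × 0.96 × 1.57 = 0.1809
  σ(X2,X3) = 0.11 × 1.63 × 1.57 = 0.2815
σ²_T = Σσ²ᵢ + 2·Σσ_ij = 6.0434 + 2 × 0.6502 = 7.3438
α = (3/2)·(1 − 6.0434/7.3438) = 0.266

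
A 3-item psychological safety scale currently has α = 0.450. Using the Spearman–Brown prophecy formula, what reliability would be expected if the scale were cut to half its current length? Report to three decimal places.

Length factor m = 1/2
α' = m·α / (1 − (1−m)·α)
   = 1/2 × 0.450 / (1 − (1 − 1/2) × 0.450)
   = 0.2250 / 0.7750 = 0.290

predicted reliability = 0.290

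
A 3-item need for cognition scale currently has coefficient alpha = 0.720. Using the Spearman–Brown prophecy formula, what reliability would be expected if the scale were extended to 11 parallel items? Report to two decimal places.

Length factor m = 11/3 = 3.6667
α' = m·α / (1 + (m−1)·α)
   = 11/3 × 0.720 / (1 + (11/3 − 1) × 0.720)
   = 2.6400 / 2.9200 = 0.90

predicted reliability = 0.90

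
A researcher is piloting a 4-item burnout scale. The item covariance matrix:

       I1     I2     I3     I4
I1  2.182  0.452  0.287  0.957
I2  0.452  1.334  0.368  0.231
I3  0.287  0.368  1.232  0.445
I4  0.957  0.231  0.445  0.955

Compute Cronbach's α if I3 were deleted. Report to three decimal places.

α = 0.635

Remaining items: I1, I2, I4 (k = 3).
Σσᵢ² = 2.182 + 1.334 + 0.955 = 4.471
Var(T) = 4.471 + 2 × 1.640 = 7.751
α (item deleted) = (3/2)·(1 − 4.471/7.751) = 0.635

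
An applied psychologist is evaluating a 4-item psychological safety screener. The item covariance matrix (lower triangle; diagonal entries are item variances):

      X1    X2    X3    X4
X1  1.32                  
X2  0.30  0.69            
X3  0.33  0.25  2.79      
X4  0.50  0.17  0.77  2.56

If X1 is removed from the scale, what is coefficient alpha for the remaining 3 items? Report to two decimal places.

α = 0.42

Remaining items: X2, X3, X4 (k = 3).
Σσ²ᵢ = 0.69 + 2.79 + 2.56 = 6.04
σ²_T = 6.04 + 2 × 1.19 = 8.42
α (item deleted) = (3/2)·(1 − 6.04/8.42) = 0.42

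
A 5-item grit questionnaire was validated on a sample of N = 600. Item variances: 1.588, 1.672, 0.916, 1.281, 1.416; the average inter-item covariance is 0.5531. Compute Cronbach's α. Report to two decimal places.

Σσᵢ² = 1.588 + 1.672 + 0.916 + 1.281 + 1.416 = 6.873
Sum of the 10 distinct covariances = 10 × 0.5531 = 5.5310
Var(T) = Σσᵢ² + 2·Σcov = 6.873 + 2 × 5.5310 = 17.9350
α = (5/4)·(1 − 6.873/17.9350) = 0.77

α = 0.77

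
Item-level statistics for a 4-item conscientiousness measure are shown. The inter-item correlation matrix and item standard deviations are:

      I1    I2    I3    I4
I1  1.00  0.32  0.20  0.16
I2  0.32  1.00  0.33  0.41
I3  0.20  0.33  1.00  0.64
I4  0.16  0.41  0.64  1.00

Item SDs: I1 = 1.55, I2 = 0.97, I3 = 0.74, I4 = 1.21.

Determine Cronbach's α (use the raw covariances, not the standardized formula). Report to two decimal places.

α = 0.62

Σσ²ᵢ = 1.55² + 0.97² + 0.74² + 1.21² = 5.3551
Covariances σ_ij = r_ij · s_i · s_j:
  σ(I1,I2) = 0.32 × 1.55 × 0.97 = 0.4811
  σ(I1,I3) = 0.20 × 1.55 × 0.74 = 0.2294
  σ(I1,I4) = 0.16 × 1.55 × 1.21 = 0.3001
  σ(I2,I3) = 0.33 × 0.97 × 0.74 = 0.2369
  σ(I2,I4) = 0.41 × 0.97 × 1.21 = 0.4812
  σ(I3,I4) = 0.64 × 0.74 × 1.21 = 0.5731
σ²_T = Σσ²ᵢ + 2·Σσ_ij = 5.3551 + 2 × 2.3018 = 9.9587
α = (4/3)·(1 − 5.3551/9.9587) = 0.62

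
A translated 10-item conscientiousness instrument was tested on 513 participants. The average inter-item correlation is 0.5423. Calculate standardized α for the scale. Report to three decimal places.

α = 0.922

Standardized α = k·r̄ / (1 + (k−1)·r̄) = 10 × 0.5423 / (1 + 9 × 0.5423)
  = 5.4230 / 5.8807 = 0.922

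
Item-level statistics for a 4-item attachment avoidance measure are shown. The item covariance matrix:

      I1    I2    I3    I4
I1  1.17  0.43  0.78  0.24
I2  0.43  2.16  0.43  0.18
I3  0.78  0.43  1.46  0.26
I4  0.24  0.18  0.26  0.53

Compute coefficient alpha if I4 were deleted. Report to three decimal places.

Remaining items: I1, I2, I3 (k = 3).
Σσ²ᵢ = 1.17 + 2.16 + 1.46 = 4.79
total variance = 4.79 + 2 × 1.64 = 8.07
α (item deleted) = (3/2)·(1 − 4.79/8.07) = 0.610

coefficient alpha = 0.610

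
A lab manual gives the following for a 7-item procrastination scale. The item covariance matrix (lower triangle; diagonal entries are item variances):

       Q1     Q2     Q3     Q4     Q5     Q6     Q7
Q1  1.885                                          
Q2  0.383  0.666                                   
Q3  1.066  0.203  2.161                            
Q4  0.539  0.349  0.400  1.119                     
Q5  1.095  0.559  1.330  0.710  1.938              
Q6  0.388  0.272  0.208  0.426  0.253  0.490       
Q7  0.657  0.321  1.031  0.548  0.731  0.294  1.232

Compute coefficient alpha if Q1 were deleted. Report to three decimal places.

Remaining items: Q2, Q3, Q4, Q5, Q6, Q7 (k = 6).
Σσᵢ² = 0.666 + 2.161 + 1.119 + 1.938 + 0.490 + 1.232 = 7.606
σ²_total = 7.606 + 2 × 7.635 = 22.876
α (item deleted) = (6/5)·(1 − 7.606/22.876) = 0.801

α = 0.801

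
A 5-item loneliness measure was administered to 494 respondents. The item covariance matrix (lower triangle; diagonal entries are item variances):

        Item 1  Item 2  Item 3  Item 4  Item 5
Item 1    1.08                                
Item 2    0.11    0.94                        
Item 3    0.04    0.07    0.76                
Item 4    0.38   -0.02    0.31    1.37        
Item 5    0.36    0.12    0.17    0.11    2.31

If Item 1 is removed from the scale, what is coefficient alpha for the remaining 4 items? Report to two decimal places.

α = 0.29

Remaining items: Item 2, Item 3, Item 4, Item 5 (k = 4).
sum of item variances = 0.94 + 0.76 + 1.37 + 2.31 = 5.38
total variance = 5.38 + 2 × 0.76 = 6.90
α (item deleted) = (4/3)·(1 − 5.38/6.90) = 0.29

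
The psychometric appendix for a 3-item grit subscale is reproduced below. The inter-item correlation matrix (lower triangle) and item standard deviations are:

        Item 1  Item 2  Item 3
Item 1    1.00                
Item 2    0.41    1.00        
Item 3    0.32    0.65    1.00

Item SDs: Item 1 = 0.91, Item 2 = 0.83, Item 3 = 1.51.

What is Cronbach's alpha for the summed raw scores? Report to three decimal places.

Σσ²ᵢ = 0.91² + 0.83² + 1.51² = 3.7971
Covariances σ_ij = r_ij · s_i · s_j:
  σ(Item 1,Item 2) = 0.41 × 0.91 × 0.83 = 0.3097
  σ(Item 1,Item 3) = 0.32 × 0.91 × 1.51 = 0.4397
  σ(Item 2,Item 3) = 0.65 × 0.83 × 1.51 = 0.8146
σ²_T = Σσ²ᵢ + 2·Σσ_ij = 3.7971 + 2 × 1.5640 = 6.9251
α = (3/2)·(1 − 3.7971/6.9251) = 0.678

α = 0.678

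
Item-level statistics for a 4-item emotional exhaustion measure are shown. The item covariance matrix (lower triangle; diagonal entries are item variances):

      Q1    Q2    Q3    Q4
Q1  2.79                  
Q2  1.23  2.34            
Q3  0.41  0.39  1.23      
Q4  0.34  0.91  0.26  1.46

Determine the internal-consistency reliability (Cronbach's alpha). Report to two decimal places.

ΣVar(i) = 2.79 + 2.34 + 1.23 + 1.46 = 7.82
Sum of off-diagonal covariances = 3.54
σ²_T = 7.82 + 2 × 3.54 = 14.90
α = (k/(k−1))·(1 − ΣVar(i)/σ²_T) = (4/3)·(1 − 7.82/14.90) = 0.63

α = 0.63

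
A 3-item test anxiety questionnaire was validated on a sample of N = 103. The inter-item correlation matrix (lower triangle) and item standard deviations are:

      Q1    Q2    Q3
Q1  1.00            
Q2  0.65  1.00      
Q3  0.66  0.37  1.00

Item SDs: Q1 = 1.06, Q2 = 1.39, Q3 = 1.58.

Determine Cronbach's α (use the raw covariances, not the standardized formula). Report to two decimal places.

Σσ²ᵢ = 1.06² + 1.39² + 1.58² = 5.5521
Covariances σ_ij = r_ij · s_i · s_j:
  σ(Q1,Q2) = 0.65 × 1.06 × 1.39 = 0.9577
  σ(Q1,Q3) = 0.66 × 1.06 × 1.58 = 1.1054
  σ(Q2,Q3) = 0.37 × 1.39 × 1.58 = 0.8126
σ²_T = Σσ²ᵢ + 2·Σσ_ij = 5.5521 + 2 × 2.8757 = 11.3035
α = (3/2)·(1 − 5.5521/11.3035) = 0.76

α = 0.76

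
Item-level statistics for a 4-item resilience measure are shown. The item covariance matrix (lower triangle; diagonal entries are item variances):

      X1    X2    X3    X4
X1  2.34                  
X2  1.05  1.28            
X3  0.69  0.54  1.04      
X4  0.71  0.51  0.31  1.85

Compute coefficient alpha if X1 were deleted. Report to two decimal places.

Remaining items: X2, X3, X4 (k = 3).
sum of item variances = 1.28 + 1.04 + 1.85 = 4.17
σ²_total = 4.17 + 2 × 1.36 = 6.89
α (item deleted) = (3/2)·(1 − 4.17/6.89) = 0.59

coefficient alpha = 0.59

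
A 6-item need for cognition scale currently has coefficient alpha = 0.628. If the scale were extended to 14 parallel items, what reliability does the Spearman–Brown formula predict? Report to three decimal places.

Length factor m = 14/6 = 2.3333
α' = m·α / (1 + (m−1)·α)
   = 14/6 × 0.628 / (1 + (14/6 − 1) × 0.628)
   = 1.4653 / 1.8373 = 0.798

predicted reliability = 0.798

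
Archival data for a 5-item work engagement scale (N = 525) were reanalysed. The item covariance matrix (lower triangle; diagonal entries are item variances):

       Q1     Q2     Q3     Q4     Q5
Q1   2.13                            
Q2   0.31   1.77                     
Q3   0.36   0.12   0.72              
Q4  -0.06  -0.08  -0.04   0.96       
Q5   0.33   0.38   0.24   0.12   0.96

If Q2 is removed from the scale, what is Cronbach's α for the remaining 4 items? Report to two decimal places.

α = 0.38

Remaining items: Q1, Q3, Q4, Q5 (k = 4).
Σσ²ᵢ = 2.13 + 0.72 + 0.96 + 0.96 = 4.77
total variance = 4.77 + 2 × 0.95 = 6.67
α (item deleted) = (4/3)·(1 − 4.77/6.67) = 0.38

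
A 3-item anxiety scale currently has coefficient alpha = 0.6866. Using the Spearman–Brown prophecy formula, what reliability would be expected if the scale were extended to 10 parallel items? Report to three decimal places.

Length factor m = 10/3 = 3.3333
α' = m·α / (1 + (m−1)·α)
   = 10/3 × 0.6866 / (1 + (10/3 − 1) × 0.6866)
   = 2.2887 / 2.6021 = 0.880

predicted reliability = 0.880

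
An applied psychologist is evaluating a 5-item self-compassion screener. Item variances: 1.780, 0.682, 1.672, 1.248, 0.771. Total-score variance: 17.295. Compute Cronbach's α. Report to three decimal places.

Σσ²ᵢ = 1.780 + 0.682 + 1.672 + 1.248 + 0.771 = 6.153
α = (k/(k−1))·(1 − Σσ²ᵢ/total variance) = (5/4)·(1 − 6.153/17.295) = 0.805

α = 0.805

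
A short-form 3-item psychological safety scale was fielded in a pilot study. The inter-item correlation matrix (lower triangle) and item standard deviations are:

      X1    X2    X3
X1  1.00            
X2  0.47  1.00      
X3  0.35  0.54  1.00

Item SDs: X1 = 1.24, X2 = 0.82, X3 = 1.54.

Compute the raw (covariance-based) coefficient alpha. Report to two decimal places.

Σσ²ᵢ = 1.24² + 0.82² + 1.54² = 4.5816
Covariances σ_ij = r_ij · s_i · s_j:
  σ(X1,X2) = 0.47 × 1.24 × 0.82 = 0.4779
  σ(X1,X3) = 0.35 × 1.24 × 1.54 = 0.6684
  σ(X2,X3) = 0.54 × 0.82 × 1.54 = 0.6819
σ²_T = Σσ²ᵢ + 2·Σσ_ij = 4.5816 + 2 × 1.8282 = 8.2380
α = (3/2)·(1 − 4.5816/8.2380) = 0.67

α = 0.67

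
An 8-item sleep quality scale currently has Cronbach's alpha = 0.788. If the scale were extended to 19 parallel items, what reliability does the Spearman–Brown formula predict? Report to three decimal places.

Length factor m = 19/8 = 2.3750
α' = m·α / (1 + (m−1)·α)
   = 19/8 × 0.788 / (1 + (19/8 − 1) × 0.788)
   = 1.8715 / 2.0835 = 0.898

predicted reliability = 0.898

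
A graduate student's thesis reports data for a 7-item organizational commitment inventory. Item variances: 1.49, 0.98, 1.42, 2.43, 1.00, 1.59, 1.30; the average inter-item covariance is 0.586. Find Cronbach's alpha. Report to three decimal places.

Σσ²ᵢ = 1.49 + 0.98 + 1.42 + 2.43 + 1.00 + 1.59 + 1.30 = 10.21
Sum of the 21 distinct covariances = 21 × 0.586 = 12.306
σ²_total = Σσ²ᵢ + 2·Σcov = 10.21 + 2 × 12.306 = 34.822
α = (7/6)·(1 − 10.21/34.822) = 0.825

Cronbach's alpha = 0.825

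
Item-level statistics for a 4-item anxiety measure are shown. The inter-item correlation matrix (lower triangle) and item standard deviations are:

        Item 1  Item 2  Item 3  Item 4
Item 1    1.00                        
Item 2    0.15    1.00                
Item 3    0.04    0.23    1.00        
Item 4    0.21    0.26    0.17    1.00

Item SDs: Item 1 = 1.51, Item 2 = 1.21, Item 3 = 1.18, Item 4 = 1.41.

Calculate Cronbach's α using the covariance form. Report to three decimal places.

Cronbach's α = 0.455

Σσ²ᵢ = 1.51² + 1.21² + 1.18² + 1.41² = 7.1247
Covariances σ_ij = r_ij · s_i · s_j:
  σ(Item 1,Item 2) = 0.15 × 1.51 × 1.21 = 0.2741
  σ(Item 1,Item 3) = 0.04 × 1.51 × 1.18 = 0.0713
  σ(Item 1,Item 4) = 0.21 × 1.51 × 1.41 = 0.4471
  σ(Item 2,Item 3) = 0.23 × 1.21 × 1.18 = 0.3284
  σ(Item 2,Item 4) = 0.26 × 1.21 × 1.41 = 0.4436
  σ(Item 3,Item 4) = 0.17 × 1.18 × 1.41 = 0.2828
σ²_T = Σσ²ᵢ + 2·Σσ_ij = 7.1247 + 2 × 1.8473 = 10.8193
α = (4/3)·(1 − 7.1247/10.8193) = 0.455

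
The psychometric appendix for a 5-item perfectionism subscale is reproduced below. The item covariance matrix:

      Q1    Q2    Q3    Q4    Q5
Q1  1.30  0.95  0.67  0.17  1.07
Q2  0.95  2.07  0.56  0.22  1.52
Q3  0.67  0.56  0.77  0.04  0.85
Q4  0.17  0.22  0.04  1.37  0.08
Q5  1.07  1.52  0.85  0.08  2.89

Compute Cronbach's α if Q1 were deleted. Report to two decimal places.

Remaining items: Q2, Q3, Q4, Q5 (k = 4).
ΣVar(i) = 2.07 + 0.77 + 1.37 + 2.89 = 7.10
σ²_T = 7.10 + 2 × 3.27 = 13.64
α (item deleted) = (4/3)·(1 − 7.10/13.64) = 0.64

Cronbach's α = 0.64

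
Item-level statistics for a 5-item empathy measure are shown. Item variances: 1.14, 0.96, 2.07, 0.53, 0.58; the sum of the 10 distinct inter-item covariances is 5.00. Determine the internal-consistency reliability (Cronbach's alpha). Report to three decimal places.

sum of item variances = 1.14 + 0.96 + 2.07 + 0.53 + 0.58 = 5.28
Sum of distinct covariances = 5.00
σ²_T = sum of item variances + 2·Σcov = 5.28 + 2 × 5.00 = 15.28
α = (5/4)·(1 − 5.28/15.28) = 0.818

Cronbach's alpha = 0.818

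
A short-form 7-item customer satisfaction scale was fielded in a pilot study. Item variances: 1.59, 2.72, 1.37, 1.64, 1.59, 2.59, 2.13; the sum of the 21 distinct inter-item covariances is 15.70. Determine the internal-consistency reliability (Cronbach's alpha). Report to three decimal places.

Σσᵢ² = 1.59 + 2.72 + 1.37 + 1.64 + 1.59 + 2.59 + 2.13 = 13.63
Sum of distinct covariances = 15.70
σ²_total = Σσᵢ² + 2·Σcov = 13.63 + 2 × 15.70 = 45.03
α = (7/6)·(1 − 13.63/45.03) = 0.814

α = 0.814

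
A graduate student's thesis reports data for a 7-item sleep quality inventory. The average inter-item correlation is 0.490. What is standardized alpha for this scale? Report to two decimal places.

standardized alpha = 0.87

Standardized α = k·r̄ / (1 + (k−1)·r̄) = 7 × 0.490 / (1 + 6 × 0.490)
  = 3.4300 / 3.9400 = 0.87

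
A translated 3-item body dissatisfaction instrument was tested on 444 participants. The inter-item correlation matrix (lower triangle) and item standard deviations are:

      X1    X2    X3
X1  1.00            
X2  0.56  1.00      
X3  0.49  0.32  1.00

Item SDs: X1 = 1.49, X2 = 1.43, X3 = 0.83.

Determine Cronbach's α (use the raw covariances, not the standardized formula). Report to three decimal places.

Cronbach's α = 0.702

Σσ²ᵢ = 1.49² + 1.43² + 0.83² = 4.9539
Covariances σ_ij = r_ij · s_i · s_j:
  σ(X1,X2) = 0.56 × 1.49 × 1.43 = 1.1932
  σ(X1,X3) = 0.49 × 1.49 × 0.83 = 0.6060
  σ(X2,X3) = 0.32 × 1.43 × 0.83 = 0.3798
σ²_T = Σσ²ᵢ + 2·Σσ_ij = 4.9539 + 2 × 2.1790 = 9.3119
α = (3/2)·(1 − 4.9539/9.3119) = 0.702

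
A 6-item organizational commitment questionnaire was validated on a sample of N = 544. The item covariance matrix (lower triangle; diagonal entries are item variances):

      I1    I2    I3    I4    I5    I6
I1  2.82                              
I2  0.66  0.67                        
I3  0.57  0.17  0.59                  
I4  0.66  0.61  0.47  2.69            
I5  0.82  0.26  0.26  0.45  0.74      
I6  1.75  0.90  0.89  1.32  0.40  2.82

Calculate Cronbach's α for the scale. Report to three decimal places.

α = 0.796

ΣVar(i) = 2.82 + 0.67 + 0.59 + 2.69 + 0.74 + 2.82 = 10.33
Sum of off-diagonal covariances = 10.19
σ²_T = 10.33 + 2 × 10.19 = 30.71
α = (k/(k−1))·(1 − ΣVar(i)/σ²_T) = (6/5)·(1 − 10.33/30.71) = 0.796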